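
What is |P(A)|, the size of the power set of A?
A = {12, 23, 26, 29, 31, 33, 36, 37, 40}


Set A = {12, 23, 26, 29, 31, 33, 36, 37, 40}
|A| = 9
The power set P(A) contains all subsets of A.
|P(A)| = 2^|A| = 2^9 = 512

512


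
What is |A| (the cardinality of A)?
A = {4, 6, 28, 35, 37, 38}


Set A = {4, 6, 28, 35, 37, 38}
Listing elements: 4, 6, 28, 35, 37, 38
Counting: 6 elements
|A| = 6

6


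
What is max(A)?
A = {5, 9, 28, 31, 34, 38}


Set A = {5, 9, 28, 31, 34, 38}
Elements in ascending order: 5, 9, 28, 31, 34, 38
The largest element is 38.

38


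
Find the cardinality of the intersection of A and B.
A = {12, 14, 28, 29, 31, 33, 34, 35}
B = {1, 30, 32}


Set A = {12, 14, 28, 29, 31, 33, 34, 35}
Set B = {1, 30, 32}
A ∩ B = {}
|A ∩ B| = 0

0


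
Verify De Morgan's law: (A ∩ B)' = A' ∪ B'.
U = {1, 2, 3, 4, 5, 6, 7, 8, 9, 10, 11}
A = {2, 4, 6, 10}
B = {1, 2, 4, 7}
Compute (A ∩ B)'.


U = {1, 2, 3, 4, 5, 6, 7, 8, 9, 10, 11}
A = {2, 4, 6, 10}, B = {1, 2, 4, 7}
A ∩ B = {2, 4}
(A ∩ B)' = U \ (A ∩ B) = {1, 3, 5, 6, 7, 8, 9, 10, 11}
Verification via A' ∪ B': A' = {1, 3, 5, 7, 8, 9, 11}, B' = {3, 5, 6, 8, 9, 10, 11}
A' ∪ B' = {1, 3, 5, 6, 7, 8, 9, 10, 11} ✓

{1, 3, 5, 6, 7, 8, 9, 10, 11}


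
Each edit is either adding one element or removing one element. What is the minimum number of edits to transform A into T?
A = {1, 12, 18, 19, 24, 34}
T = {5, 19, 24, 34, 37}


Set A = {1, 12, 18, 19, 24, 34}
Set T = {5, 19, 24, 34, 37}
Elements to remove from A (in A, not in T): {1, 12, 18} → 3 removals
Elements to add to A (in T, not in A): {5, 37} → 2 additions
Total edits = 3 + 2 = 5

5


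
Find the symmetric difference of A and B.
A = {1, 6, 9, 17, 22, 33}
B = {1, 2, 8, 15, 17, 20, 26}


Set A = {1, 6, 9, 17, 22, 33}
Set B = {1, 2, 8, 15, 17, 20, 26}
A △ B = (A \ B) ∪ (B \ A)
Elements in A but not B: {6, 9, 22, 33}
Elements in B but not A: {2, 8, 15, 20, 26}
A △ B = {2, 6, 8, 9, 15, 20, 22, 26, 33}

{2, 6, 8, 9, 15, 20, 22, 26, 33}


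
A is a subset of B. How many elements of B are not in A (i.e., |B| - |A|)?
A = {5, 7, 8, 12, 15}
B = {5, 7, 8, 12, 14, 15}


Set A = {5, 7, 8, 12, 15}, |A| = 5
Set B = {5, 7, 8, 12, 14, 15}, |B| = 6
Since A ⊆ B: B \ A = {14}
|B| - |A| = 6 - 5 = 1

1


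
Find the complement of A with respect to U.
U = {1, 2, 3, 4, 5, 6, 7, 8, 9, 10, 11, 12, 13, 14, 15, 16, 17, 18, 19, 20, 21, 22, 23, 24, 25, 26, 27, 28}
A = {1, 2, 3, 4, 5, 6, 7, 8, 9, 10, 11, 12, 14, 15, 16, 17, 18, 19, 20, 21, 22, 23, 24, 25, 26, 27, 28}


Universal set U = {1, 2, 3, 4, 5, 6, 7, 8, 9, 10, 11, 12, 13, 14, 15, 16, 17, 18, 19, 20, 21, 22, 23, 24, 25, 26, 27, 28}
Set A = {1, 2, 3, 4, 5, 6, 7, 8, 9, 10, 11, 12, 14, 15, 16, 17, 18, 19, 20, 21, 22, 23, 24, 25, 26, 27, 28}
A' = U \ A = elements in U but not in A
Checking each element of U:
1 (in A, exclude), 2 (in A, exclude), 3 (in A, exclude), 4 (in A, exclude), 5 (in A, exclude), 6 (in A, exclude), 7 (in A, exclude), 8 (in A, exclude), 9 (in A, exclude), 10 (in A, exclude), 11 (in A, exclude), 12 (in A, exclude), 13 (not in A, include), 14 (in A, exclude), 15 (in A, exclude), 16 (in A, exclude), 17 (in A, exclude), 18 (in A, exclude), 19 (in A, exclude), 20 (in A, exclude), 21 (in A, exclude), 22 (in A, exclude), 23 (in A, exclude), 24 (in A, exclude), 25 (in A, exclude), 26 (in A, exclude), 27 (in A, exclude), 28 (in A, exclude)
A' = {13}

{13}


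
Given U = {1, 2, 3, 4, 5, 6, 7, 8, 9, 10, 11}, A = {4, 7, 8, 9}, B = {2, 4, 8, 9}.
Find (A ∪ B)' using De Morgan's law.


U = {1, 2, 3, 4, 5, 6, 7, 8, 9, 10, 11}
A = {4, 7, 8, 9}, B = {2, 4, 8, 9}
A ∪ B = {2, 4, 7, 8, 9}
(A ∪ B)' = U \ (A ∪ B) = {1, 3, 5, 6, 10, 11}
Verification via A' ∩ B': A' = {1, 2, 3, 5, 6, 10, 11}, B' = {1, 3, 5, 6, 7, 10, 11}
A' ∩ B' = {1, 3, 5, 6, 10, 11} ✓

{1, 3, 5, 6, 10, 11}


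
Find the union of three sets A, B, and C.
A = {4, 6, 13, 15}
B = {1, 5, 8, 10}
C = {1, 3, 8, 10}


Set A = {4, 6, 13, 15}
Set B = {1, 5, 8, 10}
Set C = {1, 3, 8, 10}
First, A ∪ B = {1, 4, 5, 6, 8, 10, 13, 15}
Then, (A ∪ B) ∪ C = {1, 3, 4, 5, 6, 8, 10, 13, 15}

{1, 3, 4, 5, 6, 8, 10, 13, 15}


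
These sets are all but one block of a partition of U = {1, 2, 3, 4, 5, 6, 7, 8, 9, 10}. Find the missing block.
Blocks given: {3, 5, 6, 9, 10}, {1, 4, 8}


U = {1, 2, 3, 4, 5, 6, 7, 8, 9, 10}
Shown blocks: {3, 5, 6, 9, 10}, {1, 4, 8}
A partition's blocks are pairwise disjoint and cover U, so the missing block = U \ (union of shown blocks).
Union of shown blocks: {1, 3, 4, 5, 6, 8, 9, 10}
Missing block = U \ (union) = {2, 7}

{2, 7}


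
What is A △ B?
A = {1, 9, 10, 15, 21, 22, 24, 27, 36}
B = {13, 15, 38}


Set A = {1, 9, 10, 15, 21, 22, 24, 27, 36}
Set B = {13, 15, 38}
A △ B = (A \ B) ∪ (B \ A)
Elements in A but not B: {1, 9, 10, 21, 22, 24, 27, 36}
Elements in B but not A: {13, 38}
A △ B = {1, 9, 10, 13, 21, 22, 24, 27, 36, 38}

{1, 9, 10, 13, 21, 22, 24, 27, 36, 38}


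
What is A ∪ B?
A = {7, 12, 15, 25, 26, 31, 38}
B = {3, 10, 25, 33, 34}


Set A = {7, 12, 15, 25, 26, 31, 38}
Set B = {3, 10, 25, 33, 34}
A ∪ B includes all elements in either set.
Elements from A: {7, 12, 15, 25, 26, 31, 38}
Elements from B not already included: {3, 10, 33, 34}
A ∪ B = {3, 7, 10, 12, 15, 25, 26, 31, 33, 34, 38}

{3, 7, 10, 12, 15, 25, 26, 31, 33, 34, 38}


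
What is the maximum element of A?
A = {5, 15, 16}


Set A = {5, 15, 16}
Elements in ascending order: 5, 15, 16
The largest element is 16.

16


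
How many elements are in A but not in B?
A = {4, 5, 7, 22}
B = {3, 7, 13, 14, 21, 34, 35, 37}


Set A = {4, 5, 7, 22}
Set B = {3, 7, 13, 14, 21, 34, 35, 37}
A \ B = {4, 5, 22}
|A \ B| = 3

3


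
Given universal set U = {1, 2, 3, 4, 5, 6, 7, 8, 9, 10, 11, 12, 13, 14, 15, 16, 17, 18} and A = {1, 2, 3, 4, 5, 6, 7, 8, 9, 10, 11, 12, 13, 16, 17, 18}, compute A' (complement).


Universal set U = {1, 2, 3, 4, 5, 6, 7, 8, 9, 10, 11, 12, 13, 14, 15, 16, 17, 18}
Set A = {1, 2, 3, 4, 5, 6, 7, 8, 9, 10, 11, 12, 13, 16, 17, 18}
A' = U \ A = elements in U but not in A
Checking each element of U:
1 (in A, exclude), 2 (in A, exclude), 3 (in A, exclude), 4 (in A, exclude), 5 (in A, exclude), 6 (in A, exclude), 7 (in A, exclude), 8 (in A, exclude), 9 (in A, exclude), 10 (in A, exclude), 11 (in A, exclude), 12 (in A, exclude), 13 (in A, exclude), 14 (not in A, include), 15 (not in A, include), 16 (in A, exclude), 17 (in A, exclude), 18 (in A, exclude)
A' = {14, 15}

{14, 15}


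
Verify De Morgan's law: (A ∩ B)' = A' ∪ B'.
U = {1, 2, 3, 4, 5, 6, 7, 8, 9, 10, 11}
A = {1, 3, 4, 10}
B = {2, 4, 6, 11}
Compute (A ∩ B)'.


U = {1, 2, 3, 4, 5, 6, 7, 8, 9, 10, 11}
A = {1, 3, 4, 10}, B = {2, 4, 6, 11}
A ∩ B = {4}
(A ∩ B)' = U \ (A ∩ B) = {1, 2, 3, 5, 6, 7, 8, 9, 10, 11}
Verification via A' ∪ B': A' = {2, 5, 6, 7, 8, 9, 11}, B' = {1, 3, 5, 7, 8, 9, 10}
A' ∪ B' = {1, 2, 3, 5, 6, 7, 8, 9, 10, 11} ✓

{1, 2, 3, 5, 6, 7, 8, 9, 10, 11}


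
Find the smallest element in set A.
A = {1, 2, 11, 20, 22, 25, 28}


Set A = {1, 2, 11, 20, 22, 25, 28}
Elements in ascending order: 1, 2, 11, 20, 22, 25, 28
The smallest element is 1.

1


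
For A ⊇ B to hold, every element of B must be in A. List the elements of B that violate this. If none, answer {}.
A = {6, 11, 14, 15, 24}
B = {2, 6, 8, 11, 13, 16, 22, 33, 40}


Set A = {6, 11, 14, 15, 24}
Set B = {2, 6, 8, 11, 13, 16, 22, 33, 40}
Check each element of B against A:
2 ∉ A (include), 6 ∈ A, 8 ∉ A (include), 11 ∈ A, 13 ∉ A (include), 16 ∉ A (include), 22 ∉ A (include), 33 ∉ A (include), 40 ∉ A (include)
Elements of B not in A: {2, 8, 13, 16, 22, 33, 40}

{2, 8, 13, 16, 22, 33, 40}


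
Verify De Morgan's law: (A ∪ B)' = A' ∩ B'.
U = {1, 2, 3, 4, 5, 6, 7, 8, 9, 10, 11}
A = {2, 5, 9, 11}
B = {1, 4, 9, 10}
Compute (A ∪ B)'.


U = {1, 2, 3, 4, 5, 6, 7, 8, 9, 10, 11}
A = {2, 5, 9, 11}, B = {1, 4, 9, 10}
A ∪ B = {1, 2, 4, 5, 9, 10, 11}
(A ∪ B)' = U \ (A ∪ B) = {3, 6, 7, 8}
Verification via A' ∩ B': A' = {1, 3, 4, 6, 7, 8, 10}, B' = {2, 3, 5, 6, 7, 8, 11}
A' ∩ B' = {3, 6, 7, 8} ✓

{3, 6, 7, 8}


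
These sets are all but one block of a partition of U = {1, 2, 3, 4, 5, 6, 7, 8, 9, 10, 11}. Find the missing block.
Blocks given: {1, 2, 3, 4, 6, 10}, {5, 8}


U = {1, 2, 3, 4, 5, 6, 7, 8, 9, 10, 11}
Shown blocks: {1, 2, 3, 4, 6, 10}, {5, 8}
A partition's blocks are pairwise disjoint and cover U, so the missing block = U \ (union of shown blocks).
Union of shown blocks: {1, 2, 3, 4, 5, 6, 8, 10}
Missing block = U \ (union) = {7, 9, 11}

{7, 9, 11}


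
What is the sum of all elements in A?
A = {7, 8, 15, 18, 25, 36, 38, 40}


Set A = {7, 8, 15, 18, 25, 36, 38, 40}
Sum = 7 + 8 + 15 + 18 + 25 + 36 + 38 + 40 = 187

187


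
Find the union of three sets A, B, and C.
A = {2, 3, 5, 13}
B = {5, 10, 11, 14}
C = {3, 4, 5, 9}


Set A = {2, 3, 5, 13}
Set B = {5, 10, 11, 14}
Set C = {3, 4, 5, 9}
First, A ∪ B = {2, 3, 5, 10, 11, 13, 14}
Then, (A ∪ B) ∪ C = {2, 3, 4, 5, 9, 10, 11, 13, 14}

{2, 3, 4, 5, 9, 10, 11, 13, 14}


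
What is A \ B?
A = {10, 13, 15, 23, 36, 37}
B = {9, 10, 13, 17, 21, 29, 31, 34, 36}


Set A = {10, 13, 15, 23, 36, 37}
Set B = {9, 10, 13, 17, 21, 29, 31, 34, 36}
A \ B includes elements in A that are not in B.
Check each element of A:
10 (in B, remove), 13 (in B, remove), 15 (not in B, keep), 23 (not in B, keep), 36 (in B, remove), 37 (not in B, keep)
A \ B = {15, 23, 37}

{15, 23, 37}


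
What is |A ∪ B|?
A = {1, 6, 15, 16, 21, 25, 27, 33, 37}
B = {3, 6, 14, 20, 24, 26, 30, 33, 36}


Set A = {1, 6, 15, 16, 21, 25, 27, 33, 37}, |A| = 9
Set B = {3, 6, 14, 20, 24, 26, 30, 33, 36}, |B| = 9
A ∩ B = {6, 33}, |A ∩ B| = 2
|A ∪ B| = |A| + |B| - |A ∩ B| = 9 + 9 - 2 = 16

16


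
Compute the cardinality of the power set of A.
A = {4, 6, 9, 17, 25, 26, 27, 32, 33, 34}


Set A = {4, 6, 9, 17, 25, 26, 27, 32, 33, 34}
|A| = 10
The power set P(A) contains all subsets of A.
|P(A)| = 2^|A| = 2^10 = 1024

1024


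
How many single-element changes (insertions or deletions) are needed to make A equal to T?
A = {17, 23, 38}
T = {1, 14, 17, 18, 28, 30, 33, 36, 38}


Set A = {17, 23, 38}
Set T = {1, 14, 17, 18, 28, 30, 33, 36, 38}
Elements to remove from A (in A, not in T): {23} → 1 removals
Elements to add to A (in T, not in A): {1, 14, 18, 28, 30, 33, 36} → 7 additions
Total edits = 1 + 7 = 8

8


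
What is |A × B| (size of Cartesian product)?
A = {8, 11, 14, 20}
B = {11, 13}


Set A = {8, 11, 14, 20} has 4 elements.
Set B = {11, 13} has 2 elements.
|A × B| = |A| × |B| = 4 × 2 = 8

8


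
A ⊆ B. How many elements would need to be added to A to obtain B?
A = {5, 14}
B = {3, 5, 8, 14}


Set A = {5, 14}, |A| = 2
Set B = {3, 5, 8, 14}, |B| = 4
Since A ⊆ B: B \ A = {3, 8}
|B| - |A| = 4 - 2 = 2

2


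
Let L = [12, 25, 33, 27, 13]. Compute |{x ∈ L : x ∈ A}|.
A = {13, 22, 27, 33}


Set A = {13, 22, 27, 33}
Candidates: [12, 25, 33, 27, 13]
Check each candidate:
12 ∉ A, 25 ∉ A, 33 ∈ A, 27 ∈ A, 13 ∈ A
Count of candidates in A: 3

3


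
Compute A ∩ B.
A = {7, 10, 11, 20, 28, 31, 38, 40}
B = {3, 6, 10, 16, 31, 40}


Set A = {7, 10, 11, 20, 28, 31, 38, 40}
Set B = {3, 6, 10, 16, 31, 40}
A ∩ B includes only elements in both sets.
Check each element of A against B:
7 ✗, 10 ✓, 11 ✗, 20 ✗, 28 ✗, 31 ✓, 38 ✗, 40 ✓
A ∩ B = {10, 31, 40}

{10, 31, 40}


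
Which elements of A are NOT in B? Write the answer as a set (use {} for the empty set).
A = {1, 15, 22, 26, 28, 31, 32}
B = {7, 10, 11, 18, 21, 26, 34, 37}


Set A = {1, 15, 22, 26, 28, 31, 32}
Set B = {7, 10, 11, 18, 21, 26, 34, 37}
Check each element of A against B:
1 ∉ B (include), 15 ∉ B (include), 22 ∉ B (include), 26 ∈ B, 28 ∉ B (include), 31 ∉ B (include), 32 ∉ B (include)
Elements of A not in B: {1, 15, 22, 28, 31, 32}

{1, 15, 22, 28, 31, 32}


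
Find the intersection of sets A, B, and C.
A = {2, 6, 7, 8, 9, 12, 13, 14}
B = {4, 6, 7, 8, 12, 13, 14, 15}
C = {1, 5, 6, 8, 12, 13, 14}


Set A = {2, 6, 7, 8, 9, 12, 13, 14}
Set B = {4, 6, 7, 8, 12, 13, 14, 15}
Set C = {1, 5, 6, 8, 12, 13, 14}
First, A ∩ B = {6, 7, 8, 12, 13, 14}
Then, (A ∩ B) ∩ C = {6, 8, 12, 13, 14}

{6, 8, 12, 13, 14}


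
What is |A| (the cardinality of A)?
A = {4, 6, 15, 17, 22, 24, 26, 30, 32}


Set A = {4, 6, 15, 17, 22, 24, 26, 30, 32}
Listing elements: 4, 6, 15, 17, 22, 24, 26, 30, 32
Counting: 9 elements
|A| = 9

9


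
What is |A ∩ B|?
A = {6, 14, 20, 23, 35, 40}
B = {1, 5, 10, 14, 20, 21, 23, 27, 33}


Set A = {6, 14, 20, 23, 35, 40}
Set B = {1, 5, 10, 14, 20, 21, 23, 27, 33}
A ∩ B = {14, 20, 23}
|A ∩ B| = 3

3


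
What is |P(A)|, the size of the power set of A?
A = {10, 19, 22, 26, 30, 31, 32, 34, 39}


Set A = {10, 19, 22, 26, 30, 31, 32, 34, 39}
|A| = 9
The power set P(A) contains all subsets of A.
|P(A)| = 2^|A| = 2^9 = 512

512


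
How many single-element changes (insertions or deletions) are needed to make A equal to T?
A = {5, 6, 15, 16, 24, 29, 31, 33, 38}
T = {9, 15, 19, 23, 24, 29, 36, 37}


Set A = {5, 6, 15, 16, 24, 29, 31, 33, 38}
Set T = {9, 15, 19, 23, 24, 29, 36, 37}
Elements to remove from A (in A, not in T): {5, 6, 16, 31, 33, 38} → 6 removals
Elements to add to A (in T, not in A): {9, 19, 23, 36, 37} → 5 additions
Total edits = 6 + 5 = 11

11


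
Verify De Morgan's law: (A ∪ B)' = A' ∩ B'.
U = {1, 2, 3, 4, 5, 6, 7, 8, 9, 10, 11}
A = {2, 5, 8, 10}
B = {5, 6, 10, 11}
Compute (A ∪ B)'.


U = {1, 2, 3, 4, 5, 6, 7, 8, 9, 10, 11}
A = {2, 5, 8, 10}, B = {5, 6, 10, 11}
A ∪ B = {2, 5, 6, 8, 10, 11}
(A ∪ B)' = U \ (A ∪ B) = {1, 3, 4, 7, 9}
Verification via A' ∩ B': A' = {1, 3, 4, 6, 7, 9, 11}, B' = {1, 2, 3, 4, 7, 8, 9}
A' ∩ B' = {1, 3, 4, 7, 9} ✓

{1, 3, 4, 7, 9}


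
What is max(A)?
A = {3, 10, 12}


Set A = {3, 10, 12}
Elements in ascending order: 3, 10, 12
The largest element is 12.

12


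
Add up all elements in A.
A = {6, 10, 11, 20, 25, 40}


Set A = {6, 10, 11, 20, 25, 40}
Sum = 6 + 10 + 11 + 20 + 25 + 40 = 112

112


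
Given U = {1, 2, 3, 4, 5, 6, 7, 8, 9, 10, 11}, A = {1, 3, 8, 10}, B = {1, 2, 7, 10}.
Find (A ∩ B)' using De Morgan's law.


U = {1, 2, 3, 4, 5, 6, 7, 8, 9, 10, 11}
A = {1, 3, 8, 10}, B = {1, 2, 7, 10}
A ∩ B = {1, 10}
(A ∩ B)' = U \ (A ∩ B) = {2, 3, 4, 5, 6, 7, 8, 9, 11}
Verification via A' ∪ B': A' = {2, 4, 5, 6, 7, 9, 11}, B' = {3, 4, 5, 6, 8, 9, 11}
A' ∪ B' = {2, 3, 4, 5, 6, 7, 8, 9, 11} ✓

{2, 3, 4, 5, 6, 7, 8, 9, 11}


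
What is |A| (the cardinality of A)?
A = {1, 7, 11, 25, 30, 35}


Set A = {1, 7, 11, 25, 30, 35}
Listing elements: 1, 7, 11, 25, 30, 35
Counting: 6 elements
|A| = 6

6


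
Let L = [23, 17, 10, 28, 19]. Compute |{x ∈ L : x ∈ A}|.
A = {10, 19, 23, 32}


Set A = {10, 19, 23, 32}
Candidates: [23, 17, 10, 28, 19]
Check each candidate:
23 ∈ A, 17 ∉ A, 10 ∈ A, 28 ∉ A, 19 ∈ A
Count of candidates in A: 3

3


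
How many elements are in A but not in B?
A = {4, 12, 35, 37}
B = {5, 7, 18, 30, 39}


Set A = {4, 12, 35, 37}
Set B = {5, 7, 18, 30, 39}
A \ B = {4, 12, 35, 37}
|A \ B| = 4

4


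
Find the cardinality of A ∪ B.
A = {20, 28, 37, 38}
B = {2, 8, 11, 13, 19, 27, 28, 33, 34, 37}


Set A = {20, 28, 37, 38}, |A| = 4
Set B = {2, 8, 11, 13, 19, 27, 28, 33, 34, 37}, |B| = 10
A ∩ B = {28, 37}, |A ∩ B| = 2
|A ∪ B| = |A| + |B| - |A ∩ B| = 4 + 10 - 2 = 12

12


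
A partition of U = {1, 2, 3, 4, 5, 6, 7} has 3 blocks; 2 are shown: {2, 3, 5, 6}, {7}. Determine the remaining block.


U = {1, 2, 3, 4, 5, 6, 7}
Shown blocks: {2, 3, 5, 6}, {7}
A partition's blocks are pairwise disjoint and cover U, so the missing block = U \ (union of shown blocks).
Union of shown blocks: {2, 3, 5, 6, 7}
Missing block = U \ (union) = {1, 4}

{1, 4}


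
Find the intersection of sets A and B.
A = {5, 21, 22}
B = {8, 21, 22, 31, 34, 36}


Set A = {5, 21, 22}
Set B = {8, 21, 22, 31, 34, 36}
A ∩ B includes only elements in both sets.
Check each element of A against B:
5 ✗, 21 ✓, 22 ✓
A ∩ B = {21, 22}

{21, 22}


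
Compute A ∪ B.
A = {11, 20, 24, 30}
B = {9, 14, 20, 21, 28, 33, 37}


Set A = {11, 20, 24, 30}
Set B = {9, 14, 20, 21, 28, 33, 37}
A ∪ B includes all elements in either set.
Elements from A: {11, 20, 24, 30}
Elements from B not already included: {9, 14, 21, 28, 33, 37}
A ∪ B = {9, 11, 14, 20, 21, 24, 28, 30, 33, 37}

{9, 11, 14, 20, 21, 24, 28, 30, 33, 37}


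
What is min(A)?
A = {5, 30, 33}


Set A = {5, 30, 33}
Elements in ascending order: 5, 30, 33
The smallest element is 5.

5


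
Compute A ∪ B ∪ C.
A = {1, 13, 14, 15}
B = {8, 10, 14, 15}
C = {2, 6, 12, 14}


Set A = {1, 13, 14, 15}
Set B = {8, 10, 14, 15}
Set C = {2, 6, 12, 14}
First, A ∪ B = {1, 8, 10, 13, 14, 15}
Then, (A ∪ B) ∪ C = {1, 2, 6, 8, 10, 12, 13, 14, 15}

{1, 2, 6, 8, 10, 12, 13, 14, 15}


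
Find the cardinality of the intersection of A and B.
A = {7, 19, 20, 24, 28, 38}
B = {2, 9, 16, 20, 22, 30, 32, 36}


Set A = {7, 19, 20, 24, 28, 38}
Set B = {2, 9, 16, 20, 22, 30, 32, 36}
A ∩ B = {20}
|A ∩ B| = 1

1


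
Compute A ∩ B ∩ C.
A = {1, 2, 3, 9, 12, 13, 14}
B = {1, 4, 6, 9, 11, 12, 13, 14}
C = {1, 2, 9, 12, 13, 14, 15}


Set A = {1, 2, 3, 9, 12, 13, 14}
Set B = {1, 4, 6, 9, 11, 12, 13, 14}
Set C = {1, 2, 9, 12, 13, 14, 15}
First, A ∩ B = {1, 9, 12, 13, 14}
Then, (A ∩ B) ∩ C = {1, 9, 12, 13, 14}

{1, 9, 12, 13, 14}


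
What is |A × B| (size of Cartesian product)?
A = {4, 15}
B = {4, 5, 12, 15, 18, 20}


Set A = {4, 15} has 2 elements.
Set B = {4, 5, 12, 15, 18, 20} has 6 elements.
|A × B| = |A| × |B| = 2 × 6 = 12

12


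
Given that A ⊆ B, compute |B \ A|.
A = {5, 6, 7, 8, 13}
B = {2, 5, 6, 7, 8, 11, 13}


Set A = {5, 6, 7, 8, 13}, |A| = 5
Set B = {2, 5, 6, 7, 8, 11, 13}, |B| = 7
Since A ⊆ B: B \ A = {2, 11}
|B| - |A| = 7 - 5 = 2

2


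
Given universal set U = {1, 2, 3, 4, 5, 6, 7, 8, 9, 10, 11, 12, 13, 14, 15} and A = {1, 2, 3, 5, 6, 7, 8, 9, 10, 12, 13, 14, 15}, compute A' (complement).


Universal set U = {1, 2, 3, 4, 5, 6, 7, 8, 9, 10, 11, 12, 13, 14, 15}
Set A = {1, 2, 3, 5, 6, 7, 8, 9, 10, 12, 13, 14, 15}
A' = U \ A = elements in U but not in A
Checking each element of U:
1 (in A, exclude), 2 (in A, exclude), 3 (in A, exclude), 4 (not in A, include), 5 (in A, exclude), 6 (in A, exclude), 7 (in A, exclude), 8 (in A, exclude), 9 (in A, exclude), 10 (in A, exclude), 11 (not in A, include), 12 (in A, exclude), 13 (in A, exclude), 14 (in A, exclude), 15 (in A, exclude)
A' = {4, 11}

{4, 11}


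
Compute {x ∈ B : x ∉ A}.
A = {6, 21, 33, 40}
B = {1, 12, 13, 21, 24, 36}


Set A = {6, 21, 33, 40}
Set B = {1, 12, 13, 21, 24, 36}
Check each element of B against A:
1 ∉ A (include), 12 ∉ A (include), 13 ∉ A (include), 21 ∈ A, 24 ∉ A (include), 36 ∉ A (include)
Elements of B not in A: {1, 12, 13, 24, 36}

{1, 12, 13, 24, 36}


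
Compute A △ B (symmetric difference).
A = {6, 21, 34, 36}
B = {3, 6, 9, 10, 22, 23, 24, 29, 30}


Set A = {6, 21, 34, 36}
Set B = {3, 6, 9, 10, 22, 23, 24, 29, 30}
A △ B = (A \ B) ∪ (B \ A)
Elements in A but not B: {21, 34, 36}
Elements in B but not A: {3, 9, 10, 22, 23, 24, 29, 30}
A △ B = {3, 9, 10, 21, 22, 23, 24, 29, 30, 34, 36}

{3, 9, 10, 21, 22, 23, 24, 29, 30, 34, 36}


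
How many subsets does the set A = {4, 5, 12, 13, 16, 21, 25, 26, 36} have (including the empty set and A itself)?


Set A = {4, 5, 12, 13, 16, 21, 25, 26, 36}
|A| = 9
The power set P(A) contains all subsets of A.
|P(A)| = 2^|A| = 2^9 = 512

512


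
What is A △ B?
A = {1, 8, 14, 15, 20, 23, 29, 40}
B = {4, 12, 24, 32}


Set A = {1, 8, 14, 15, 20, 23, 29, 40}
Set B = {4, 12, 24, 32}
A △ B = (A \ B) ∪ (B \ A)
Elements in A but not B: {1, 8, 14, 15, 20, 23, 29, 40}
Elements in B but not A: {4, 12, 24, 32}
A △ B = {1, 4, 8, 12, 14, 15, 20, 23, 24, 29, 32, 40}

{1, 4, 8, 12, 14, 15, 20, 23, 24, 29, 32, 40}


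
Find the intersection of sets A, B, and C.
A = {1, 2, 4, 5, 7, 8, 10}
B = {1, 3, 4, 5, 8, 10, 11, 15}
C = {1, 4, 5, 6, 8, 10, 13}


Set A = {1, 2, 4, 5, 7, 8, 10}
Set B = {1, 3, 4, 5, 8, 10, 11, 15}
Set C = {1, 4, 5, 6, 8, 10, 13}
First, A ∩ B = {1, 4, 5, 8, 10}
Then, (A ∩ B) ∩ C = {1, 4, 5, 8, 10}

{1, 4, 5, 8, 10}


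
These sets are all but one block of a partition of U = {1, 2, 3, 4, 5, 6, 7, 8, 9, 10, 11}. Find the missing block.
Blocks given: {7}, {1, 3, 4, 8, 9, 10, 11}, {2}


U = {1, 2, 3, 4, 5, 6, 7, 8, 9, 10, 11}
Shown blocks: {7}, {1, 3, 4, 8, 9, 10, 11}, {2}
A partition's blocks are pairwise disjoint and cover U, so the missing block = U \ (union of shown blocks).
Union of shown blocks: {1, 2, 3, 4, 7, 8, 9, 10, 11}
Missing block = U \ (union) = {5, 6}

{5, 6}


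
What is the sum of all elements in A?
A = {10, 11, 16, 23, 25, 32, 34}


Set A = {10, 11, 16, 23, 25, 32, 34}
Sum = 10 + 11 + 16 + 23 + 25 + 32 + 34 = 151

151


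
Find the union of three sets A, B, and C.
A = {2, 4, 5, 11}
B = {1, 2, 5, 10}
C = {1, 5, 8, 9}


Set A = {2, 4, 5, 11}
Set B = {1, 2, 5, 10}
Set C = {1, 5, 8, 9}
First, A ∪ B = {1, 2, 4, 5, 10, 11}
Then, (A ∪ B) ∪ C = {1, 2, 4, 5, 8, 9, 10, 11}

{1, 2, 4, 5, 8, 9, 10, 11}


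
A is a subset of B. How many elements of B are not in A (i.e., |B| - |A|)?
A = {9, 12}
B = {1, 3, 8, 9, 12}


Set A = {9, 12}, |A| = 2
Set B = {1, 3, 8, 9, 12}, |B| = 5
Since A ⊆ B: B \ A = {1, 3, 8}
|B| - |A| = 5 - 2 = 3

3


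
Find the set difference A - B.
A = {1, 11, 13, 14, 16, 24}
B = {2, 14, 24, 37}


Set A = {1, 11, 13, 14, 16, 24}
Set B = {2, 14, 24, 37}
A \ B includes elements in A that are not in B.
Check each element of A:
1 (not in B, keep), 11 (not in B, keep), 13 (not in B, keep), 14 (in B, remove), 16 (not in B, keep), 24 (in B, remove)
A \ B = {1, 11, 13, 16}

{1, 11, 13, 16}


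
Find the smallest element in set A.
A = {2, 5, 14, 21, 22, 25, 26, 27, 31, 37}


Set A = {2, 5, 14, 21, 22, 25, 26, 27, 31, 37}
Elements in ascending order: 2, 5, 14, 21, 22, 25, 26, 27, 31, 37
The smallest element is 2.

2


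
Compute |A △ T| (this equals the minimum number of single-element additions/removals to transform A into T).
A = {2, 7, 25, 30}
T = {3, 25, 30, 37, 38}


Set A = {2, 7, 25, 30}
Set T = {3, 25, 30, 37, 38}
Elements to remove from A (in A, not in T): {2, 7} → 2 removals
Elements to add to A (in T, not in A): {3, 37, 38} → 3 additions
Total edits = 2 + 3 = 5

5


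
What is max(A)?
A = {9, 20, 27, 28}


Set A = {9, 20, 27, 28}
Elements in ascending order: 9, 20, 27, 28
The largest element is 28.

28


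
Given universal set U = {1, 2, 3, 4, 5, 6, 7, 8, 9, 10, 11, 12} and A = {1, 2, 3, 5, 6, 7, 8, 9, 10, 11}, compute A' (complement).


Universal set U = {1, 2, 3, 4, 5, 6, 7, 8, 9, 10, 11, 12}
Set A = {1, 2, 3, 5, 6, 7, 8, 9, 10, 11}
A' = U \ A = elements in U but not in A
Checking each element of U:
1 (in A, exclude), 2 (in A, exclude), 3 (in A, exclude), 4 (not in A, include), 5 (in A, exclude), 6 (in A, exclude), 7 (in A, exclude), 8 (in A, exclude), 9 (in A, exclude), 10 (in A, exclude), 11 (in A, exclude), 12 (not in A, include)
A' = {4, 12}

{4, 12}


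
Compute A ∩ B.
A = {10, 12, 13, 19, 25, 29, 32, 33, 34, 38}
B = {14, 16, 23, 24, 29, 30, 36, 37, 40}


Set A = {10, 12, 13, 19, 25, 29, 32, 33, 34, 38}
Set B = {14, 16, 23, 24, 29, 30, 36, 37, 40}
A ∩ B includes only elements in both sets.
Check each element of A against B:
10 ✗, 12 ✗, 13 ✗, 19 ✗, 25 ✗, 29 ✓, 32 ✗, 33 ✗, 34 ✗, 38 ✗
A ∩ B = {29}

{29}


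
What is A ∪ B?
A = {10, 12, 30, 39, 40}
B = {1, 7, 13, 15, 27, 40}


Set A = {10, 12, 30, 39, 40}
Set B = {1, 7, 13, 15, 27, 40}
A ∪ B includes all elements in either set.
Elements from A: {10, 12, 30, 39, 40}
Elements from B not already included: {1, 7, 13, 15, 27}
A ∪ B = {1, 7, 10, 12, 13, 15, 27, 30, 39, 40}

{1, 7, 10, 12, 13, 15, 27, 30, 39, 40}


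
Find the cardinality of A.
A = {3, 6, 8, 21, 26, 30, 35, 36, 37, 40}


Set A = {3, 6, 8, 21, 26, 30, 35, 36, 37, 40}
Listing elements: 3, 6, 8, 21, 26, 30, 35, 36, 37, 40
Counting: 10 elements
|A| = 10

10


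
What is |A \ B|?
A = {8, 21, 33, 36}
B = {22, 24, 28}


Set A = {8, 21, 33, 36}
Set B = {22, 24, 28}
A \ B = {8, 21, 33, 36}
|A \ B| = 4

4


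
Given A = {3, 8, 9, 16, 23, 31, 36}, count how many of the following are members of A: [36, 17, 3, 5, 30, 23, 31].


Set A = {3, 8, 9, 16, 23, 31, 36}
Candidates: [36, 17, 3, 5, 30, 23, 31]
Check each candidate:
36 ∈ A, 17 ∉ A, 3 ∈ A, 5 ∉ A, 30 ∉ A, 23 ∈ A, 31 ∈ A
Count of candidates in A: 4

4


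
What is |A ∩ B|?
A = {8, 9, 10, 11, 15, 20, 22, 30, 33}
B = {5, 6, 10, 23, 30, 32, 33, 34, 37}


Set A = {8, 9, 10, 11, 15, 20, 22, 30, 33}
Set B = {5, 6, 10, 23, 30, 32, 33, 34, 37}
A ∩ B = {10, 30, 33}
|A ∩ B| = 3

3


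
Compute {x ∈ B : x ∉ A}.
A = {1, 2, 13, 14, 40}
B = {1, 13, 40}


Set A = {1, 2, 13, 14, 40}
Set B = {1, 13, 40}
Check each element of B against A:
1 ∈ A, 13 ∈ A, 40 ∈ A
Elements of B not in A: {}

{}


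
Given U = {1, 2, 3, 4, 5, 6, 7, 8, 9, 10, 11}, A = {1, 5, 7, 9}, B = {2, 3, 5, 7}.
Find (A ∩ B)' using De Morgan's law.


U = {1, 2, 3, 4, 5, 6, 7, 8, 9, 10, 11}
A = {1, 5, 7, 9}, B = {2, 3, 5, 7}
A ∩ B = {5, 7}
(A ∩ B)' = U \ (A ∩ B) = {1, 2, 3, 4, 6, 8, 9, 10, 11}
Verification via A' ∪ B': A' = {2, 3, 4, 6, 8, 10, 11}, B' = {1, 4, 6, 8, 9, 10, 11}
A' ∪ B' = {1, 2, 3, 4, 6, 8, 9, 10, 11} ✓

{1, 2, 3, 4, 6, 8, 9, 10, 11}


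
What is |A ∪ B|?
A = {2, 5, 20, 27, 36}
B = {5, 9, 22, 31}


Set A = {2, 5, 20, 27, 36}, |A| = 5
Set B = {5, 9, 22, 31}, |B| = 4
A ∩ B = {5}, |A ∩ B| = 1
|A ∪ B| = |A| + |B| - |A ∩ B| = 5 + 4 - 1 = 8

8


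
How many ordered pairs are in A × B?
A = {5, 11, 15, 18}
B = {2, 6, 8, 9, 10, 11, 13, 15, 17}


Set A = {5, 11, 15, 18} has 4 elements.
Set B = {2, 6, 8, 9, 10, 11, 13, 15, 17} has 9 elements.
|A × B| = |A| × |B| = 4 × 9 = 36

36


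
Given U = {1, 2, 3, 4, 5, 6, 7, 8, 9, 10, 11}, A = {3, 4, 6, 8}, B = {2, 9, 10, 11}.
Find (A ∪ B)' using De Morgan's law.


U = {1, 2, 3, 4, 5, 6, 7, 8, 9, 10, 11}
A = {3, 4, 6, 8}, B = {2, 9, 10, 11}
A ∪ B = {2, 3, 4, 6, 8, 9, 10, 11}
(A ∪ B)' = U \ (A ∪ B) = {1, 5, 7}
Verification via A' ∩ B': A' = {1, 2, 5, 7, 9, 10, 11}, B' = {1, 3, 4, 5, 6, 7, 8}
A' ∩ B' = {1, 5, 7} ✓

{1, 5, 7}


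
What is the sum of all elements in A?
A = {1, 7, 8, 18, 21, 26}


Set A = {1, 7, 8, 18, 21, 26}
Sum = 1 + 7 + 8 + 18 + 21 + 26 = 81

81


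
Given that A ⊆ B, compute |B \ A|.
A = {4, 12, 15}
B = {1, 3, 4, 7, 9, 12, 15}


Set A = {4, 12, 15}, |A| = 3
Set B = {1, 3, 4, 7, 9, 12, 15}, |B| = 7
Since A ⊆ B: B \ A = {1, 3, 7, 9}
|B| - |A| = 7 - 3 = 4

4


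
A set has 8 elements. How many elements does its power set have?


The set has 8 elements.
The power set contains all possible subsets.
|P(A)| = 2^|A| = 2^8 = 256

256


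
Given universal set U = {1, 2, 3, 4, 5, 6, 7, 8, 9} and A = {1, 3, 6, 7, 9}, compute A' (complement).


Universal set U = {1, 2, 3, 4, 5, 6, 7, 8, 9}
Set A = {1, 3, 6, 7, 9}
A' = U \ A = elements in U but not in A
Checking each element of U:
1 (in A, exclude), 2 (not in A, include), 3 (in A, exclude), 4 (not in A, include), 5 (not in A, include), 6 (in A, exclude), 7 (in A, exclude), 8 (not in A, include), 9 (in A, exclude)
A' = {2, 4, 5, 8}

{2, 4, 5, 8}


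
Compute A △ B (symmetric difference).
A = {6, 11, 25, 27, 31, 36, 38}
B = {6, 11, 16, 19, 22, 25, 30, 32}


Set A = {6, 11, 25, 27, 31, 36, 38}
Set B = {6, 11, 16, 19, 22, 25, 30, 32}
A △ B = (A \ B) ∪ (B \ A)
Elements in A but not B: {27, 31, 36, 38}
Elements in B but not A: {16, 19, 22, 30, 32}
A △ B = {16, 19, 22, 27, 30, 31, 32, 36, 38}

{16, 19, 22, 27, 30, 31, 32, 36, 38}


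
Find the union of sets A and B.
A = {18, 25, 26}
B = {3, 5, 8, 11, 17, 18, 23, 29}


Set A = {18, 25, 26}
Set B = {3, 5, 8, 11, 17, 18, 23, 29}
A ∪ B includes all elements in either set.
Elements from A: {18, 25, 26}
Elements from B not already included: {3, 5, 8, 11, 17, 23, 29}
A ∪ B = {3, 5, 8, 11, 17, 18, 23, 25, 26, 29}

{3, 5, 8, 11, 17, 18, 23, 25, 26, 29}


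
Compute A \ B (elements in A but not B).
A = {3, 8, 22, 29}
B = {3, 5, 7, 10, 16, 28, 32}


Set A = {3, 8, 22, 29}
Set B = {3, 5, 7, 10, 16, 28, 32}
A \ B includes elements in A that are not in B.
Check each element of A:
3 (in B, remove), 8 (not in B, keep), 22 (not in B, keep), 29 (not in B, keep)
A \ B = {8, 22, 29}

{8, 22, 29}


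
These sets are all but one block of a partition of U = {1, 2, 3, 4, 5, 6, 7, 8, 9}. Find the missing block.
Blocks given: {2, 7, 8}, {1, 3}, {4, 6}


U = {1, 2, 3, 4, 5, 6, 7, 8, 9}
Shown blocks: {2, 7, 8}, {1, 3}, {4, 6}
A partition's blocks are pairwise disjoint and cover U, so the missing block = U \ (union of shown blocks).
Union of shown blocks: {1, 2, 3, 4, 6, 7, 8}
Missing block = U \ (union) = {5, 9}

{5, 9}


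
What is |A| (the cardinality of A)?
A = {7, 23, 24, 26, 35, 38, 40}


Set A = {7, 23, 24, 26, 35, 38, 40}
Listing elements: 7, 23, 24, 26, 35, 38, 40
Counting: 7 elements
|A| = 7

7


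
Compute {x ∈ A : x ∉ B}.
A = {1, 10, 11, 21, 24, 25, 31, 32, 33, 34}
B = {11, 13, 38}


Set A = {1, 10, 11, 21, 24, 25, 31, 32, 33, 34}
Set B = {11, 13, 38}
Check each element of A against B:
1 ∉ B (include), 10 ∉ B (include), 11 ∈ B, 21 ∉ B (include), 24 ∉ B (include), 25 ∉ B (include), 31 ∉ B (include), 32 ∉ B (include), 33 ∉ B (include), 34 ∉ B (include)
Elements of A not in B: {1, 10, 21, 24, 25, 31, 32, 33, 34}

{1, 10, 21, 24, 25, 31, 32, 33, 34}


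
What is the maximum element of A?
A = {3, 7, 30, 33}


Set A = {3, 7, 30, 33}
Elements in ascending order: 3, 7, 30, 33
The largest element is 33.

33


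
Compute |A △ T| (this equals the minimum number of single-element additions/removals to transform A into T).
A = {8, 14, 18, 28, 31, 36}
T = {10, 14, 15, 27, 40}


Set A = {8, 14, 18, 28, 31, 36}
Set T = {10, 14, 15, 27, 40}
Elements to remove from A (in A, not in T): {8, 18, 28, 31, 36} → 5 removals
Elements to add to A (in T, not in A): {10, 15, 27, 40} → 4 additions
Total edits = 5 + 4 = 9

9


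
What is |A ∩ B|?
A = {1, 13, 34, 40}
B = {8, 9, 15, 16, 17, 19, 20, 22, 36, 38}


Set A = {1, 13, 34, 40}
Set B = {8, 9, 15, 16, 17, 19, 20, 22, 36, 38}
A ∩ B = {}
|A ∩ B| = 0

0


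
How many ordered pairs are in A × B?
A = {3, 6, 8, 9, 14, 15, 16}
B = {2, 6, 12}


Set A = {3, 6, 8, 9, 14, 15, 16} has 7 elements.
Set B = {2, 6, 12} has 3 elements.
|A × B| = |A| × |B| = 7 × 3 = 21

21


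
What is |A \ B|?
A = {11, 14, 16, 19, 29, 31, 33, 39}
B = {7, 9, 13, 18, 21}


Set A = {11, 14, 16, 19, 29, 31, 33, 39}
Set B = {7, 9, 13, 18, 21}
A \ B = {11, 14, 16, 19, 29, 31, 33, 39}
|A \ B| = 8

8


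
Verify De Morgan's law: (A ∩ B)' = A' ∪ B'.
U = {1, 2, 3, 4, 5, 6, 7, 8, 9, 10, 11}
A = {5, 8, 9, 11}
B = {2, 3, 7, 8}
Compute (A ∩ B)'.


U = {1, 2, 3, 4, 5, 6, 7, 8, 9, 10, 11}
A = {5, 8, 9, 11}, B = {2, 3, 7, 8}
A ∩ B = {8}
(A ∩ B)' = U \ (A ∩ B) = {1, 2, 3, 4, 5, 6, 7, 9, 10, 11}
Verification via A' ∪ B': A' = {1, 2, 3, 4, 6, 7, 10}, B' = {1, 4, 5, 6, 9, 10, 11}
A' ∪ B' = {1, 2, 3, 4, 5, 6, 7, 9, 10, 11} ✓

{1, 2, 3, 4, 5, 6, 7, 9, 10, 11}


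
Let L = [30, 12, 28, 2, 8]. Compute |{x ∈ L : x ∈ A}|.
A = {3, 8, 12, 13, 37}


Set A = {3, 8, 12, 13, 37}
Candidates: [30, 12, 28, 2, 8]
Check each candidate:
30 ∉ A, 12 ∈ A, 28 ∉ A, 2 ∉ A, 8 ∈ A
Count of candidates in A: 2

2


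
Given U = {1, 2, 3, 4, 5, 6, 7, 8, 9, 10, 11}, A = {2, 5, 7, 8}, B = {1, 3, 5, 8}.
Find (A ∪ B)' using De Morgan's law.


U = {1, 2, 3, 4, 5, 6, 7, 8, 9, 10, 11}
A = {2, 5, 7, 8}, B = {1, 3, 5, 8}
A ∪ B = {1, 2, 3, 5, 7, 8}
(A ∪ B)' = U \ (A ∪ B) = {4, 6, 9, 10, 11}
Verification via A' ∩ B': A' = {1, 3, 4, 6, 9, 10, 11}, B' = {2, 4, 6, 7, 9, 10, 11}
A' ∩ B' = {4, 6, 9, 10, 11} ✓

{4, 6, 9, 10, 11}


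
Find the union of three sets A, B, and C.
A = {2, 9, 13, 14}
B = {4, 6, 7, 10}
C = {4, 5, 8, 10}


Set A = {2, 9, 13, 14}
Set B = {4, 6, 7, 10}
Set C = {4, 5, 8, 10}
First, A ∪ B = {2, 4, 6, 7, 9, 10, 13, 14}
Then, (A ∪ B) ∪ C = {2, 4, 5, 6, 7, 8, 9, 10, 13, 14}

{2, 4, 5, 6, 7, 8, 9, 10, 13, 14}


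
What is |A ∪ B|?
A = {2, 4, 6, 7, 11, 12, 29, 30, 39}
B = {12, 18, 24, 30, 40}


Set A = {2, 4, 6, 7, 11, 12, 29, 30, 39}, |A| = 9
Set B = {12, 18, 24, 30, 40}, |B| = 5
A ∩ B = {12, 30}, |A ∩ B| = 2
|A ∪ B| = |A| + |B| - |A ∩ B| = 9 + 5 - 2 = 12

12


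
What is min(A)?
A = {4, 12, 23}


Set A = {4, 12, 23}
Elements in ascending order: 4, 12, 23
The smallest element is 4.

4


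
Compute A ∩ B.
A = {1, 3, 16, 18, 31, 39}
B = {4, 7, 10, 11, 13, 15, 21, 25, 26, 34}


Set A = {1, 3, 16, 18, 31, 39}
Set B = {4, 7, 10, 11, 13, 15, 21, 25, 26, 34}
A ∩ B includes only elements in both sets.
Check each element of A against B:
1 ✗, 3 ✗, 16 ✗, 18 ✗, 31 ✗, 39 ✗
A ∩ B = {}

{}


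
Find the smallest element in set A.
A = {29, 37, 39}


Set A = {29, 37, 39}
Elements in ascending order: 29, 37, 39
The smallest element is 29.

29


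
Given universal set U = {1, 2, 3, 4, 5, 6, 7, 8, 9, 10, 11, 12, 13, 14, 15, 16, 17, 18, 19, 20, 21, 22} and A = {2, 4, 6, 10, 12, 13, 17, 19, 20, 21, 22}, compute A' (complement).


Universal set U = {1, 2, 3, 4, 5, 6, 7, 8, 9, 10, 11, 12, 13, 14, 15, 16, 17, 18, 19, 20, 21, 22}
Set A = {2, 4, 6, 10, 12, 13, 17, 19, 20, 21, 22}
A' = U \ A = elements in U but not in A
Checking each element of U:
1 (not in A, include), 2 (in A, exclude), 3 (not in A, include), 4 (in A, exclude), 5 (not in A, include), 6 (in A, exclude), 7 (not in A, include), 8 (not in A, include), 9 (not in A, include), 10 (in A, exclude), 11 (not in A, include), 12 (in A, exclude), 13 (in A, exclude), 14 (not in A, include), 15 (not in A, include), 16 (not in A, include), 17 (in A, exclude), 18 (not in A, include), 19 (in A, exclude), 20 (in A, exclude), 21 (in A, exclude), 22 (in A, exclude)
A' = {1, 3, 5, 7, 8, 9, 11, 14, 15, 16, 18}

{1, 3, 5, 7, 8, 9, 11, 14, 15, 16, 18}


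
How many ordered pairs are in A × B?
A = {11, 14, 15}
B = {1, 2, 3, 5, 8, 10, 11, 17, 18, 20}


Set A = {11, 14, 15} has 3 elements.
Set B = {1, 2, 3, 5, 8, 10, 11, 17, 18, 20} has 10 elements.
|A × B| = |A| × |B| = 3 × 10 = 30

30


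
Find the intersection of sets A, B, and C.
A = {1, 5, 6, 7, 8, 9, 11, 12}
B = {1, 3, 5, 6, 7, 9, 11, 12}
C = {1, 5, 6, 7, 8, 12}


Set A = {1, 5, 6, 7, 8, 9, 11, 12}
Set B = {1, 3, 5, 6, 7, 9, 11, 12}
Set C = {1, 5, 6, 7, 8, 12}
First, A ∩ B = {1, 5, 6, 7, 9, 11, 12}
Then, (A ∩ B) ∩ C = {1, 5, 6, 7, 12}

{1, 5, 6, 7, 12}


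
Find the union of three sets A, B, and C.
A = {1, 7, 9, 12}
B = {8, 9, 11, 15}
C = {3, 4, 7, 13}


Set A = {1, 7, 9, 12}
Set B = {8, 9, 11, 15}
Set C = {3, 4, 7, 13}
First, A ∪ B = {1, 7, 8, 9, 11, 12, 15}
Then, (A ∪ B) ∪ C = {1, 3, 4, 7, 8, 9, 11, 12, 13, 15}

{1, 3, 4, 7, 8, 9, 11, 12, 13, 15}


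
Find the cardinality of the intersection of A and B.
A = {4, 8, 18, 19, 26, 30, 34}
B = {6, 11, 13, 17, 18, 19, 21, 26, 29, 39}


Set A = {4, 8, 18, 19, 26, 30, 34}
Set B = {6, 11, 13, 17, 18, 19, 21, 26, 29, 39}
A ∩ B = {18, 19, 26}
|A ∩ B| = 3

3


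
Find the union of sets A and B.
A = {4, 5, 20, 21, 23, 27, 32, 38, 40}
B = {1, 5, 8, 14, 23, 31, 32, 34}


Set A = {4, 5, 20, 21, 23, 27, 32, 38, 40}
Set B = {1, 5, 8, 14, 23, 31, 32, 34}
A ∪ B includes all elements in either set.
Elements from A: {4, 5, 20, 21, 23, 27, 32, 38, 40}
Elements from B not already included: {1, 8, 14, 31, 34}
A ∪ B = {1, 4, 5, 8, 14, 20, 21, 23, 27, 31, 32, 34, 38, 40}

{1, 4, 5, 8, 14, 20, 21, 23, 27, 31, 32, 34, 38, 40}


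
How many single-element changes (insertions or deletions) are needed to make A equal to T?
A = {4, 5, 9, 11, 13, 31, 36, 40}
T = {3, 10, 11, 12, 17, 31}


Set A = {4, 5, 9, 11, 13, 31, 36, 40}
Set T = {3, 10, 11, 12, 17, 31}
Elements to remove from A (in A, not in T): {4, 5, 9, 13, 36, 40} → 6 removals
Elements to add to A (in T, not in A): {3, 10, 12, 17} → 4 additions
Total edits = 6 + 4 = 10

10


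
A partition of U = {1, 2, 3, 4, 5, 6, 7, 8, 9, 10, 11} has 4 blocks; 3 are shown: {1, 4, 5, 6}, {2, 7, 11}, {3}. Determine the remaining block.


U = {1, 2, 3, 4, 5, 6, 7, 8, 9, 10, 11}
Shown blocks: {1, 4, 5, 6}, {2, 7, 11}, {3}
A partition's blocks are pairwise disjoint and cover U, so the missing block = U \ (union of shown blocks).
Union of shown blocks: {1, 2, 3, 4, 5, 6, 7, 11}
Missing block = U \ (union) = {8, 9, 10}

{8, 9, 10}


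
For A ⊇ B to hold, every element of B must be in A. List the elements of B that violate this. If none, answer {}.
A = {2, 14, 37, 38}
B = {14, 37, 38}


Set A = {2, 14, 37, 38}
Set B = {14, 37, 38}
Check each element of B against A:
14 ∈ A, 37 ∈ A, 38 ∈ A
Elements of B not in A: {}

{}


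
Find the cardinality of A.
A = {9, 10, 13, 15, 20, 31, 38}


Set A = {9, 10, 13, 15, 20, 31, 38}
Listing elements: 9, 10, 13, 15, 20, 31, 38
Counting: 7 elements
|A| = 7

7


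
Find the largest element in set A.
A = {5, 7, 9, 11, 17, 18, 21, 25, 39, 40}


Set A = {5, 7, 9, 11, 17, 18, 21, 25, 39, 40}
Elements in ascending order: 5, 7, 9, 11, 17, 18, 21, 25, 39, 40
The largest element is 40.

40


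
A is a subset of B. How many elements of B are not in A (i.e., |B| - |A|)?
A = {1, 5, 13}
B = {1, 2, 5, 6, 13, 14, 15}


Set A = {1, 5, 13}, |A| = 3
Set B = {1, 2, 5, 6, 13, 14, 15}, |B| = 7
Since A ⊆ B: B \ A = {2, 6, 14, 15}
|B| - |A| = 7 - 3 = 4

4


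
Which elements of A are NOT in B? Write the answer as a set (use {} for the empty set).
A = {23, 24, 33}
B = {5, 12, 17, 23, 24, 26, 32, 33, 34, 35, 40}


Set A = {23, 24, 33}
Set B = {5, 12, 17, 23, 24, 26, 32, 33, 34, 35, 40}
Check each element of A against B:
23 ∈ B, 24 ∈ B, 33 ∈ B
Elements of A not in B: {}

{}


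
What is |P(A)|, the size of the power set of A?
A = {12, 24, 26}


Set A = {12, 24, 26}
|A| = 3
The power set P(A) contains all subsets of A.
|P(A)| = 2^|A| = 2^3 = 8

8


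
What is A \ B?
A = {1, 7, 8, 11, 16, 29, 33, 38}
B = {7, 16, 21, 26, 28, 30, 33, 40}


Set A = {1, 7, 8, 11, 16, 29, 33, 38}
Set B = {7, 16, 21, 26, 28, 30, 33, 40}
A \ B includes elements in A that are not in B.
Check each element of A:
1 (not in B, keep), 7 (in B, remove), 8 (not in B, keep), 11 (not in B, keep), 16 (in B, remove), 29 (not in B, keep), 33 (in B, remove), 38 (not in B, keep)
A \ B = {1, 8, 11, 29, 38}

{1, 8, 11, 29, 38}


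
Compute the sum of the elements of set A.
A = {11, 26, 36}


Set A = {11, 26, 36}
Sum = 11 + 26 + 36 = 73

73


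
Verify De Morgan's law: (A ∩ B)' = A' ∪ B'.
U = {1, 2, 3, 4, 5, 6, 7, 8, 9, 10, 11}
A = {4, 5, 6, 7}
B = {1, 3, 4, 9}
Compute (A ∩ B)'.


U = {1, 2, 3, 4, 5, 6, 7, 8, 9, 10, 11}
A = {4, 5, 6, 7}, B = {1, 3, 4, 9}
A ∩ B = {4}
(A ∩ B)' = U \ (A ∩ B) = {1, 2, 3, 5, 6, 7, 8, 9, 10, 11}
Verification via A' ∪ B': A' = {1, 2, 3, 8, 9, 10, 11}, B' = {2, 5, 6, 7, 8, 10, 11}
A' ∪ B' = {1, 2, 3, 5, 6, 7, 8, 9, 10, 11} ✓

{1, 2, 3, 5, 6, 7, 8, 9, 10, 11}


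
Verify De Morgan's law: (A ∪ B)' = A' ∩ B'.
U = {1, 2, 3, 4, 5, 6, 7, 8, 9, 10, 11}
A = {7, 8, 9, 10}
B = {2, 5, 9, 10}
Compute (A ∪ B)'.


U = {1, 2, 3, 4, 5, 6, 7, 8, 9, 10, 11}
A = {7, 8, 9, 10}, B = {2, 5, 9, 10}
A ∪ B = {2, 5, 7, 8, 9, 10}
(A ∪ B)' = U \ (A ∪ B) = {1, 3, 4, 6, 11}
Verification via A' ∩ B': A' = {1, 2, 3, 4, 5, 6, 11}, B' = {1, 3, 4, 6, 7, 8, 11}
A' ∩ B' = {1, 3, 4, 6, 11} ✓

{1, 3, 4, 6, 11}


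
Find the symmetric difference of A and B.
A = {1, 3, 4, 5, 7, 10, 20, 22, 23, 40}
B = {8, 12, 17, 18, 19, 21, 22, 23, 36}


Set A = {1, 3, 4, 5, 7, 10, 20, 22, 23, 40}
Set B = {8, 12, 17, 18, 19, 21, 22, 23, 36}
A △ B = (A \ B) ∪ (B \ A)
Elements in A but not B: {1, 3, 4, 5, 7, 10, 20, 40}
Elements in B but not A: {8, 12, 17, 18, 19, 21, 36}
A △ B = {1, 3, 4, 5, 7, 8, 10, 12, 17, 18, 19, 20, 21, 36, 40}

{1, 3, 4, 5, 7, 8, 10, 12, 17, 18, 19, 20, 21, 36, 40}
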